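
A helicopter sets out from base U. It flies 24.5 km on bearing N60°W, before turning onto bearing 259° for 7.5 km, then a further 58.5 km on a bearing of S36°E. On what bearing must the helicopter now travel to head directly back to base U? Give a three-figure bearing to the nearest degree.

Leg 1 (N60°W, 24.5 km): east 24.5 sin 300° = -21.22, north 24.5 cos 300° = 12.25
Leg 2 (259°, 7.5 km): east 7.5 sin 259° = -7.36, north 7.5 cos 259° = -1.43
Leg 3 (S36°E, 58.5 km): east 58.5 sin 144° = 34.39, north 58.5 cos 144° = -47.33
Net displacement: 5.81 east, -36.51 north. Direction back to start is (-5.81, 36.51): bearing = atan2(-5.81, 36.51) mod 360° = 350.96° ≈ 351°.

351°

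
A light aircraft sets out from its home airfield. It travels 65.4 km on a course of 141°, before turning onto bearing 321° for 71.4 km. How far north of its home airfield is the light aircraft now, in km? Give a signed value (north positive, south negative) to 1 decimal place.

4.7 km

Leg 1 (141°, 65.4 km): east 65.4 sin 141° = 41.16, north 65.4 cos 141° = -50.83
Leg 2 (321°, 71.4 km): east 71.4 sin 321° = -44.93, north 71.4 cos 321° = 55.49
Net north component: 4.66 km.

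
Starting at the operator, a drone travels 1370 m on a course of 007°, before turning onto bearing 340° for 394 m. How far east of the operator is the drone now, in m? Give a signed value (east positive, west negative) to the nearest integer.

32 m

Leg 1 (007°, 1370 m): east 1370 sin 7° = 166.96, north 1370 cos 7° = 1359.79
Leg 2 (340°, 394 m): east 394 sin 340° = -134.76, north 394 cos 340° = 370.24
Net east component: 32.21 m.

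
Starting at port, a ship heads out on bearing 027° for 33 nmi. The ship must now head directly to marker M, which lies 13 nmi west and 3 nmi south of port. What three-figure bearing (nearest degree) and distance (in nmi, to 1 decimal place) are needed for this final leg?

221°, 42.8 nmi

Leg 1 (027°, 33 nmi): east 33 sin 27° = 14.98, north 33 cos 27° = 29.40
Current position: (14.98, 29.40). Target: (-13, -3). Remaining: Δeast = -27.98, Δnorth = -32.40.
Bearing = atan2(-27.98, -32.40) mod 360° = 220.81°; distance = √((-27.98)² + (-32.40)²) = 42.813 nmi.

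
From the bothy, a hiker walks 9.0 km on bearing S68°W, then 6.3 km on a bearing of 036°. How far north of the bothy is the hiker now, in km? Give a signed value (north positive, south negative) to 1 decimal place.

1.7 km

Leg 1 (S68°W, 9.0 km): east 9.0 sin 248° = -8.34, north 9.0 cos 248° = -3.37
Leg 2 (036°, 6.3 km): east 6.3 sin 36° = 3.70, north 6.3 cos 36° = 5.10
Net north component: 1.73 km.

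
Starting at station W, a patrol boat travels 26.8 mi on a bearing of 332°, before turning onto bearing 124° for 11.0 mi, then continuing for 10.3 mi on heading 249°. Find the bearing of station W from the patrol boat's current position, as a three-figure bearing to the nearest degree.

Leg 1 (332°, 26.8 mi): east 26.8 sin 332° = -12.58, north 26.8 cos 332° = 23.66
Leg 2 (124°, 11.0 mi): east 11.0 sin 124° = 9.12, north 11.0 cos 124° = -6.15
Leg 3 (249°, 10.3 mi): east 10.3 sin 249° = -9.62, north 10.3 cos 249° = -3.69
Net displacement: -13.08 east, 13.82 north. Direction back to start is (13.08, -13.82): bearing = atan2(13.08, -13.82) mod 360° = 136.58° ≈ 137°.

137°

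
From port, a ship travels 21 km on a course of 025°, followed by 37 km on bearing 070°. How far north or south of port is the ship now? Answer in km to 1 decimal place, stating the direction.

Leg 1 (025°, 21 km): east 21 sin 25° = 8.87, north 21 cos 25° = 19.03
Leg 2 (070°, 37 km): east 37 sin 70° = 34.77, north 37 cos 70° = 12.65
Net north component: 31.69 km.

31.7 km north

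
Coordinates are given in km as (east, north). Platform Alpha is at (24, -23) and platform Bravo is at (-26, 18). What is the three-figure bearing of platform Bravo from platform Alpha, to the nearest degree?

309°

Δeast = -26 − 24 = -50.00; Δnorth = 18 − -23 = 41.00.
Bearing = atan2(Δeast, Δnorth) mod 360° = 309.35° ≈ 309°.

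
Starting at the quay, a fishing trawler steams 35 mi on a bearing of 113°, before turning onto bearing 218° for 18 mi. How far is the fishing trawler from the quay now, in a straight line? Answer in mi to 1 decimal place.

Leg 1 (113°, 35 mi): east 35 sin 113° = 32.22, north 35 cos 113° = -13.68
Leg 2 (218°, 18 mi): east 18 sin 218° = -11.08, north 18 cos 218° = -14.18
Net: 21.14 east, -27.86 north. Distance = √((21.14)² + (-27.86)²) = 34.970 mi.

35.0 mi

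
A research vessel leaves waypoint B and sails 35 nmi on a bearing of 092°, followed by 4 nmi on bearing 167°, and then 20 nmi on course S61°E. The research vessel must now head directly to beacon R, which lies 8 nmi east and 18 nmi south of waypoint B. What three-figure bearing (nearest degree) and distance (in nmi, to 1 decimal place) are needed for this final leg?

266°, 45.5 nmi

Leg 1 (092°, 35 nmi): east 35 sin 92° = 34.98, north 35 cos 92° = -1.22
Leg 2 (167°, 4 nmi): east 4 sin 167° = 0.90, north 4 cos 167° = -3.90
Leg 3 (S61°E, 20 nmi): east 20 sin 119° = 17.49, north 20 cos 119° = -9.70
Current position: (53.37, -14.82). Target: (8, -18). Remaining: Δeast = -45.37, Δnorth = -3.18.
Bearing = atan2(-45.37, -3.18) mod 360° = 265.98°; distance = √((-45.37)² + (-3.18)²) = 45.483 nmi.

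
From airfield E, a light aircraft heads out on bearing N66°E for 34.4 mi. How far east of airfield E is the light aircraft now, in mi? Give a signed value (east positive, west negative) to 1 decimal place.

31.4 mi

Leg 1 (N66°E, 34.4 mi): east 34.4 sin 66° = 31.43, north 34.4 cos 66° = 13.99
Net east component: 31.43 mi.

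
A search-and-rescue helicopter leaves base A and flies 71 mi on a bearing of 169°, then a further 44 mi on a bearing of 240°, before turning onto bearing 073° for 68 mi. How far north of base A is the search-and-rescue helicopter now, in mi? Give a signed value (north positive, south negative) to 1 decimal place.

-71.8 mi

Leg 1 (169°, 71 mi): east 71 sin 169° = 13.55, north 71 cos 169° = -69.70
Leg 2 (240°, 44 mi): east 44 sin 240° = -38.11, north 44 cos 240° = -22.00
Leg 3 (073°, 68 mi): east 68 sin 73° = 65.03, north 68 cos 73° = 19.88
Net north component: -71.81 mi.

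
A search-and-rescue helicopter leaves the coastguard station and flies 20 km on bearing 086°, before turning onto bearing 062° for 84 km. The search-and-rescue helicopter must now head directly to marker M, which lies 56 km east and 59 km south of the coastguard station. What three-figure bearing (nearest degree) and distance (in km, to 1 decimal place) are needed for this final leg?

Leg 1 (086°, 20 km): east 20 sin 86° = 19.95, north 20 cos 86° = 1.40
Leg 2 (062°, 84 km): east 84 sin 62° = 74.17, north 84 cos 62° = 39.44
Current position: (94.12, 40.83). Target: (56, -59). Remaining: Δeast = -38.12, Δnorth = -99.83.
Bearing = atan2(-38.12, -99.83) mod 360° = 200.90°; distance = √((-38.12)² + (-99.83)²) = 106.861 km.

201°, 106.9 km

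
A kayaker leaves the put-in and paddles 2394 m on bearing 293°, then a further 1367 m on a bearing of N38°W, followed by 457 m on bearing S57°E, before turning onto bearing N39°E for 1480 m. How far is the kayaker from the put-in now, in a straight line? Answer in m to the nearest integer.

3389 m

Leg 1 (293°, 2394 m): east 2394 sin 293° = -2203.69, north 2394 cos 293° = 935.41
Leg 2 (N38°W, 1367 m): east 1367 sin 322° = -841.61, north 1367 cos 322° = 1077.21
Leg 3 (S57°E, 457 m): east 457 sin 123° = 383.27, north 457 cos 123° = -248.90
Leg 4 (N39°E, 1480 m): east 1480 sin 39° = 931.39, north 1480 cos 39° = 1150.18
Net: -1730.63 east, 2913.90 north. Distance = √((-1730.63)² + (2913.90)²) = 3389.083 m.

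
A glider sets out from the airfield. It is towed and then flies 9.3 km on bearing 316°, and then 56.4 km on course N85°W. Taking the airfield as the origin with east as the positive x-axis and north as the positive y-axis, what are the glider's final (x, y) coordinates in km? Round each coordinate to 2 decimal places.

Leg 1 (316°, 9.3 km): east 9.3 sin 316° = -6.46, north 9.3 cos 316° = 6.69
Leg 2 (N85°W, 56.4 km): east 56.4 sin 275° = -56.19, north 56.4 cos 275° = 4.92
Summing: -62.65 km east, 11.61 km north → (-62.65, 11.61).

(-62.65, 11.61)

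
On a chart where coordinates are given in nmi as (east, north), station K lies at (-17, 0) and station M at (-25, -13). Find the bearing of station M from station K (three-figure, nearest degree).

Δeast = -25 − -17 = -8.00; Δnorth = -13 − 0 = -13.00.
Bearing = atan2(Δeast, Δnorth) mod 360° = 211.61° ≈ 212°.

212°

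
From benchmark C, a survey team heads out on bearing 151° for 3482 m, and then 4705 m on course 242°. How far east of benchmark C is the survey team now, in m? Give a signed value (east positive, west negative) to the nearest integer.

-2466 m

Leg 1 (151°, 3482 m): east 3482 sin 151° = 1688.11, north 3482 cos 151° = -3045.43
Leg 2 (242°, 4705 m): east 4705 sin 242° = -4154.27, north 4705 cos 242° = -2208.86
Net east component: -2466.16 m.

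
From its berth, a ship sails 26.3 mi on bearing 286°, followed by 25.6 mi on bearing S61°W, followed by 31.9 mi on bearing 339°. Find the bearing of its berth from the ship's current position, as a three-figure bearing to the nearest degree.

Leg 1 (286°, 26.3 mi): east 26.3 sin 286° = -25.28, north 26.3 cos 286° = 7.25
Leg 2 (S61°W, 25.6 mi): east 25.6 sin 241° = -22.39, north 25.6 cos 241° = -12.41
Leg 3 (339°, 31.9 mi): east 31.9 sin 339° = -11.43, north 31.9 cos 339° = 29.78
Net displacement: -59.10 east, 24.62 north. Direction back to start is (59.10, -24.62): bearing = atan2(59.10, -24.62) mod 360° = 112.61° ≈ 113°.

113°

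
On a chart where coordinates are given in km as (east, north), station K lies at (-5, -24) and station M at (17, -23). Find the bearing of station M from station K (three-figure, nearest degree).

Δeast = 17 − -5 = 22.00; Δnorth = -23 − -24 = 1.00.
Bearing = atan2(Δeast, Δnorth) mod 360° = 87.40° ≈ 087°.

087°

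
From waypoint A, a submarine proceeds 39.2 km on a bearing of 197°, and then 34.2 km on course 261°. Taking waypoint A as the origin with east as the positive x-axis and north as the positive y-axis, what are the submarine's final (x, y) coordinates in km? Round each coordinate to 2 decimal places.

(-45.24, -42.84)

Leg 1 (197°, 39.2 km): east 39.2 sin 197° = -11.46, north 39.2 cos 197° = -37.49
Leg 2 (261°, 34.2 km): east 34.2 sin 261° = -33.78, north 34.2 cos 261° = -5.35
Summing: -45.24 km east, -42.84 km north → (-45.24, -42.84).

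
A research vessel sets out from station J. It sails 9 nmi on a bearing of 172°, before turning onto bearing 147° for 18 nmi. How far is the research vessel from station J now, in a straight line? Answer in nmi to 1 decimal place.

Leg 1 (172°, 9 nmi): east 9 sin 172° = 1.25, north 9 cos 172° = -8.91
Leg 2 (147°, 18 nmi): east 18 sin 147° = 9.80, north 18 cos 147° = -15.10
Net: 11.06 east, -24.01 north. Distance = √((11.06)² + (-24.01)²) = 26.432 nmi.

26.4 nmi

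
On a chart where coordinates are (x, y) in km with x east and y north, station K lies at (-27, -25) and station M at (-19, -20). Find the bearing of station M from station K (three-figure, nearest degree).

Δeast = -19 − -27 = 8.00; Δnorth = -20 − -25 = 5.00.
Bearing = atan2(Δeast, Δnorth) mod 360° = 57.99° ≈ 058°.

058°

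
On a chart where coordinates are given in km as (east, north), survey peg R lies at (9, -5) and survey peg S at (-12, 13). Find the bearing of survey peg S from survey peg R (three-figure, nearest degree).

311°

Δeast = -12 − 9 = -21.00; Δnorth = 13 − -5 = 18.00.
Bearing = atan2(Δeast, Δnorth) mod 360° = 310.60° ≈ 311°.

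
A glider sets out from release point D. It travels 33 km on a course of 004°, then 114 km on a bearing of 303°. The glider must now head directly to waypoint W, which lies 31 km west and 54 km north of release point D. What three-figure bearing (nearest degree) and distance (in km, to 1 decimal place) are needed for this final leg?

123°, 74.6 km

Leg 1 (004°, 33 km): east 33 sin 4° = 2.30, north 33 cos 4° = 32.92
Leg 2 (303°, 114 km): east 114 sin 303° = -95.61, north 114 cos 303° = 62.09
Current position: (-93.31, 95.01). Target: (-31, 54). Remaining: Δeast = 62.31, Δnorth = -41.01.
Bearing = atan2(62.31, -41.01) mod 360° = 123.35°; distance = √((62.31)² + (-41.01)²) = 74.591 km.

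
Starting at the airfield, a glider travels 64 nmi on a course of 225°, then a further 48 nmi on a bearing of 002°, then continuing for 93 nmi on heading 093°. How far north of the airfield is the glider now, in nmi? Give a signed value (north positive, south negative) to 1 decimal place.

-2.2 nmi

Leg 1 (225°, 64 nmi): east 64 sin 225° = -45.25, north 64 cos 225° = -45.25
Leg 2 (002°, 48 nmi): east 48 sin 2° = 1.68, north 48 cos 2° = 47.97
Leg 3 (093°, 93 nmi): east 93 sin 93° = 92.87, north 93 cos 93° = -4.87
Net north component: -2.15 nmi.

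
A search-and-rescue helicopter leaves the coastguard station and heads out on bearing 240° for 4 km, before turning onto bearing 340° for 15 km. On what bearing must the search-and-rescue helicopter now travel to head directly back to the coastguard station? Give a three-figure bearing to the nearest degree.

Leg 1 (240°, 4 km): east 4 sin 240° = -3.46, north 4 cos 240° = -2.00
Leg 2 (340°, 15 km): east 15 sin 340° = -5.13, north 15 cos 340° = 14.10
Net displacement: -8.59 east, 12.10 north. Direction back to start is (8.59, -12.10): bearing = atan2(8.59, -12.10) mod 360° = 144.60° ≈ 145°.

145°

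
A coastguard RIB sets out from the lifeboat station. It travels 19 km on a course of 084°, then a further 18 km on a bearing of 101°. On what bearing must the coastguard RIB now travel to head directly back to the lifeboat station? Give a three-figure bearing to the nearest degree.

Leg 1 (084°, 19 km): east 19 sin 84° = 18.90, north 19 cos 84° = 1.99
Leg 2 (101°, 18 km): east 18 sin 101° = 17.67, north 18 cos 101° = -3.43
Net displacement: 36.57 east, -1.45 north. Direction back to start is (-36.57, 1.45): bearing = atan2(-36.57, 1.45) mod 360° = 272.27° ≈ 272°.

272°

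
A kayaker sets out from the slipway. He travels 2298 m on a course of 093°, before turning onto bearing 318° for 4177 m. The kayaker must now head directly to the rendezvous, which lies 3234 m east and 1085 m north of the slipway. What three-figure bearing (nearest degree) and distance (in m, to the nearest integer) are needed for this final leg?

Leg 1 (093°, 2298 m): east 2298 sin 93° = 2294.85, north 2298 cos 93° = -120.27
Leg 2 (318°, 4177 m): east 4177 sin 318° = -2794.96, north 4177 cos 318° = 3104.12
Current position: (-500.11, 2983.85). Target: (3234, 1085). Remaining: Δeast = 3734.11, Δnorth = -1898.85.
Bearing = atan2(3734.11, -1898.85) mod 360° = 116.95°; distance = √((3734.11)² + (-1898.85)²) = 4189.175 m.

117°, 4189 m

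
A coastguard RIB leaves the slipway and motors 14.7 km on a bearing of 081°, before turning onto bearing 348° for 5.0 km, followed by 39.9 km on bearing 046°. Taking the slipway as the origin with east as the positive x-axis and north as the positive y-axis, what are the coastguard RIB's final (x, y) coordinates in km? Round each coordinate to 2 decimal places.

Leg 1 (081°, 14.7 km): east 14.7 sin 81° = 14.52, north 14.7 cos 81° = 2.30
Leg 2 (348°, 5.0 km): east 5.0 sin 348° = -1.04, north 5.0 cos 348° = 4.89
Leg 3 (046°, 39.9 km): east 39.9 sin 46° = 28.70, north 39.9 cos 46° = 27.72
Summing: 42.18 km east, 34.91 km north → (42.18, 34.91).

(42.18, 34.91)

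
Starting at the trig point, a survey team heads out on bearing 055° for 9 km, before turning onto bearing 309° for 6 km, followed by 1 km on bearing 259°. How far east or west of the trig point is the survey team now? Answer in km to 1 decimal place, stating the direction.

1.7 km east

Leg 1 (055°, 9 km): east 9 sin 55° = 7.37, north 9 cos 55° = 5.16
Leg 2 (309°, 6 km): east 6 sin 309° = -4.66, north 6 cos 309° = 3.78
Leg 3 (259°, 1 km): east 1 sin 259° = -0.98, north 1 cos 259° = -0.19
Net east component: 1.73 km.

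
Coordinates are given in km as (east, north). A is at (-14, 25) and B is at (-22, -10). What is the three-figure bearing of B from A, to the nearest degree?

193°

Δeast = -22 − -14 = -8.00; Δnorth = -10 − 25 = -35.00.
Bearing = atan2(Δeast, Δnorth) mod 360° = 192.88° ≈ 193°.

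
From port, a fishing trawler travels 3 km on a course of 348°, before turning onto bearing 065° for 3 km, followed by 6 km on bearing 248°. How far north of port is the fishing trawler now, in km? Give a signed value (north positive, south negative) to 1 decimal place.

2.0 km

Leg 1 (348°, 3 km): east 3 sin 348° = -0.62, north 3 cos 348° = 2.93
Leg 2 (065°, 3 km): east 3 sin 65° = 2.72, north 3 cos 65° = 1.27
Leg 3 (248°, 6 km): east 6 sin 248° = -5.56, north 6 cos 248° = -2.25
Net north component: 1.95 km.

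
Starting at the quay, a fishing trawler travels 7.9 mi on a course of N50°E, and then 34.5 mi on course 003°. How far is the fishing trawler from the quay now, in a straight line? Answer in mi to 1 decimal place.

Leg 1 (N50°E, 7.9 mi): east 7.9 sin 50° = 6.05, north 7.9 cos 50° = 5.08
Leg 2 (003°, 34.5 mi): east 34.5 sin 3° = 1.81, north 34.5 cos 3° = 34.45
Net: 7.86 east, 39.53 north. Distance = √((7.86)² + (39.53)²) = 40.304 mi.

40.3 mi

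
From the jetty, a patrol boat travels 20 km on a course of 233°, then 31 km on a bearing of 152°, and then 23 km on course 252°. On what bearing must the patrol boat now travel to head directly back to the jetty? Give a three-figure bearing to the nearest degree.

Leg 1 (233°, 20 km): east 20 sin 233° = -15.97, north 20 cos 233° = -12.04
Leg 2 (152°, 31 km): east 31 sin 152° = 14.55, north 31 cos 152° = -27.37
Leg 3 (252°, 23 km): east 23 sin 252° = -21.87, north 23 cos 252° = -7.11
Net displacement: -23.29 east, -46.52 north. Direction back to start is (23.29, 46.52): bearing = atan2(23.29, 46.52) mod 360° = 26.60° ≈ 027°.

027°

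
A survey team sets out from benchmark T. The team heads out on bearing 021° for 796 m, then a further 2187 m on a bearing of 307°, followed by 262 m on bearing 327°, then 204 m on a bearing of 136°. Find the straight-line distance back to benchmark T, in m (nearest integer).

Leg 1 (021°, 796 m): east 796 sin 21° = 285.26, north 796 cos 21° = 743.13
Leg 2 (307°, 2187 m): east 2187 sin 307° = -1746.62, north 2187 cos 307° = 1316.17
Leg 3 (327°, 262 m): east 262 sin 327° = -142.70, north 262 cos 327° = 219.73
Leg 4 (136°, 204 m): east 204 sin 136° = 141.71, north 204 cos 136° = -146.75
Net: -1462.34 east, 2132.29 north. Distance = √((-1462.34)² + (2132.29)²) = 2585.552 m.

2586 m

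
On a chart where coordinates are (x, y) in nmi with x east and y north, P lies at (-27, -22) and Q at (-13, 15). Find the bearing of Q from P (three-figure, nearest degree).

021°

Δeast = -13 − -27 = 14.00; Δnorth = 15 − -22 = 37.00.
Bearing = atan2(Δeast, Δnorth) mod 360° = 20.73° ≈ 021°.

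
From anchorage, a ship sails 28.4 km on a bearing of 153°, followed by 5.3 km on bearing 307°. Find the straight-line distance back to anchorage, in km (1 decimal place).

23.8 km

Leg 1 (153°, 28.4 km): east 28.4 sin 153° = 12.89, north 28.4 cos 153° = -25.30
Leg 2 (307°, 5.3 km): east 5.3 sin 307° = -4.23, north 5.3 cos 307° = 3.19
Net: 8.66 east, -22.11 north. Distance = √((8.66)² + (-22.11)²) = 23.750 km.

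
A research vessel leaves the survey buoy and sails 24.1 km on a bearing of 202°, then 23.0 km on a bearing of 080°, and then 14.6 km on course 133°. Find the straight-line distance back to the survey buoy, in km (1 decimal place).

37.3 km

Leg 1 (202°, 24.1 km): east 24.1 sin 202° = -9.03, north 24.1 cos 202° = -22.35
Leg 2 (080°, 23.0 km): east 23.0 sin 80° = 22.65, north 23.0 cos 80° = 3.99
Leg 3 (133°, 14.6 km): east 14.6 sin 133° = 10.68, north 14.6 cos 133° = -9.96
Net: 24.30 east, -28.31 north. Distance = √((24.30)² + (-28.31)²) = 37.308 km.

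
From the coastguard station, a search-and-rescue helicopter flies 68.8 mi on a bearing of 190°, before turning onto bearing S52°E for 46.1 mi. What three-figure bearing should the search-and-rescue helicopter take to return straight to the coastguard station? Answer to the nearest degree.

346°

Leg 1 (190°, 68.8 mi): east 68.8 sin 190° = -11.95, north 68.8 cos 190° = -67.75
Leg 2 (S52°E, 46.1 mi): east 46.1 sin 128° = 36.33, north 46.1 cos 128° = -28.38
Net displacement: 24.38 east, -96.14 north. Direction back to start is (-24.38, 96.14): bearing = atan2(-24.38, 96.14) mod 360° = 345.77° ≈ 346°.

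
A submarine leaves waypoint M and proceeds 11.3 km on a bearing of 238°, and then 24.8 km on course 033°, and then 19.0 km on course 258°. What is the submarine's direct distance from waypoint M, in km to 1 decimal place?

18.2 km

Leg 1 (238°, 11.3 km): east 11.3 sin 238° = -9.58, north 11.3 cos 238° = -5.99
Leg 2 (033°, 24.8 km): east 24.8 sin 33° = 13.51, north 24.8 cos 33° = 20.80
Leg 3 (258°, 19.0 km): east 19.0 sin 258° = -18.58, north 19.0 cos 258° = -3.95
Net: -14.66 east, 10.86 north. Distance = √((-14.66)² + (10.86)²) = 18.245 km.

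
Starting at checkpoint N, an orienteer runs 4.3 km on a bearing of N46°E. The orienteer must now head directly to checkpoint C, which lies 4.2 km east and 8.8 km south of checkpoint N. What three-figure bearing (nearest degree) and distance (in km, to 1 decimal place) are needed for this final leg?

175°, 11.8 km

Leg 1 (N46°E, 4.3 km): east 4.3 sin 46° = 3.09, north 4.3 cos 46° = 2.99
Current position: (3.09, 2.99). Target: (4.2, -8.8). Remaining: Δeast = 1.11, Δnorth = -11.79.
Bearing = atan2(1.11, -11.79) mod 360° = 174.64°; distance = √((1.11)² + (-11.79)²) = 11.839 km.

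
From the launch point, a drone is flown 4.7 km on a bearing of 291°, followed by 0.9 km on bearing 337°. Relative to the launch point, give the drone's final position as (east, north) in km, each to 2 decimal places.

Leg 1 (291°, 4.7 km): east 4.7 sin 291° = -4.39, north 4.7 cos 291° = 1.68
Leg 2 (337°, 0.9 km): east 0.9 sin 337° = -0.35, north 0.9 cos 337° = 0.83
Summing: -4.74 km east, 2.51 km north → (-4.74, 2.51).

(-4.74, 2.51)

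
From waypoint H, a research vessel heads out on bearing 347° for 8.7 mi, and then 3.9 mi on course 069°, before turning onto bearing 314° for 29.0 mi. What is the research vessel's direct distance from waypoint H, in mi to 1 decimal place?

35.6 mi

Leg 1 (347°, 8.7 mi): east 8.7 sin 347° = -1.96, north 8.7 cos 347° = 8.48
Leg 2 (069°, 3.9 mi): east 3.9 sin 69° = 3.64, north 3.9 cos 69° = 1.40
Leg 3 (314°, 29.0 mi): east 29.0 sin 314° = -20.86, north 29.0 cos 314° = 20.15
Net: -19.18 east, 30.02 north. Distance = √((-19.18)² + (30.02)²) = 35.622 mi.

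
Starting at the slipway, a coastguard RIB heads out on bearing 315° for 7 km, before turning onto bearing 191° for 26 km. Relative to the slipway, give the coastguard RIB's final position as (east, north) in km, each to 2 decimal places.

(-9.91, -20.57)

Leg 1 (315°, 7 km): east 7 sin 315° = -4.95, north 7 cos 315° = 4.95
Leg 2 (191°, 26 km): east 26 sin 191° = -4.96, north 26 cos 191° = -25.52
Summing: -9.91 km east, -20.57 km north → (-9.91, -20.57).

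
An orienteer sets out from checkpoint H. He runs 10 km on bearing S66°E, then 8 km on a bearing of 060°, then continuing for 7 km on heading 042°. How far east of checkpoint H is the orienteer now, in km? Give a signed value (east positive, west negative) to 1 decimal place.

Leg 1 (S66°E, 10 km): east 10 sin 114° = 9.14, north 10 cos 114° = -4.07
Leg 2 (060°, 8 km): east 8 sin 60° = 6.93, north 8 cos 60° = 4.00
Leg 3 (042°, 7 km): east 7 sin 42° = 4.68, north 7 cos 42° = 5.20
Net east component: 20.75 km.

20.7 km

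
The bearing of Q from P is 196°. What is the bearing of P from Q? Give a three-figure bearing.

Back-bearing = 196° − 180° = 016°.

016°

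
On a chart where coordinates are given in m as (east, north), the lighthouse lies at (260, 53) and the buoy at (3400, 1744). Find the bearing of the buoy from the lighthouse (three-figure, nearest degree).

062°

Δeast = 3400 − 260 = 3140.00; Δnorth = 1744 − 53 = 1691.00.
Bearing = atan2(Δeast, Δnorth) mod 360° = 61.70° ≈ 062°.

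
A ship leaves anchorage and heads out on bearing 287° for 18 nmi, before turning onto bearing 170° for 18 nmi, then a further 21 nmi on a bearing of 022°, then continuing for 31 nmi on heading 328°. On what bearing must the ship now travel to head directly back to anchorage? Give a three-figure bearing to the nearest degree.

146°

Leg 1 (287°, 18 nmi): east 18 sin 287° = -17.21, north 18 cos 287° = 5.26
Leg 2 (170°, 18 nmi): east 18 sin 170° = 3.13, north 18 cos 170° = -17.73
Leg 3 (022°, 21 nmi): east 21 sin 22° = 7.87, north 21 cos 22° = 19.47
Leg 4 (328°, 31 nmi): east 31 sin 328° = -16.43, north 31 cos 328° = 26.29
Net displacement: -22.65 east, 33.30 north. Direction back to start is (22.65, -33.30): bearing = atan2(22.65, -33.30) mod 360° = 145.78° ≈ 146°.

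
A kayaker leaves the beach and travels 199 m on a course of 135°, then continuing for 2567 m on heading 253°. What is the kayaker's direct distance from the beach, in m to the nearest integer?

Leg 1 (135°, 199 m): east 199 sin 135° = 140.71, north 199 cos 135° = -140.71
Leg 2 (253°, 2567 m): east 2567 sin 253° = -2454.83, north 2567 cos 253° = -750.52
Net: -2314.12 east, -891.23 north. Distance = √((-2314.12)² + (-891.23)²) = 2479.808 m.

2480 m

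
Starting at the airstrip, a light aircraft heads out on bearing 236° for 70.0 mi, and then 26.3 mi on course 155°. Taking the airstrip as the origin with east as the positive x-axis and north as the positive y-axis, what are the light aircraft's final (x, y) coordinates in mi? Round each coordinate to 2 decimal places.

Leg 1 (236°, 70.0 mi): east 70.0 sin 236° = -58.03, north 70.0 cos 236° = -39.14
Leg 2 (155°, 26.3 mi): east 26.3 sin 155° = 11.11, north 26.3 cos 155° = -23.84
Summing: -46.92 mi east, -62.98 mi north → (-46.92, -62.98).

(-46.92, -62.98)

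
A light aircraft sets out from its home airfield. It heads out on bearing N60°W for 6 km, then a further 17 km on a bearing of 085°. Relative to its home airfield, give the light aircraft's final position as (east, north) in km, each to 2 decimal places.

Leg 1 (N60°W, 6 km): east 6 sin 300° = -5.20, north 6 cos 300° = 3.00
Leg 2 (085°, 17 km): east 17 sin 85° = 16.94, north 17 cos 85° = 1.48
Summing: 11.74 km east, 4.48 km north → (11.74, 4.48).

(11.74, 4.48)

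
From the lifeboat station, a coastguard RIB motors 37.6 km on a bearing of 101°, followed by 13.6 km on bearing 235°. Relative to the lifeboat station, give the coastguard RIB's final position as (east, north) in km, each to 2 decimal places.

Leg 1 (101°, 37.6 km): east 37.6 sin 101° = 36.91, north 37.6 cos 101° = -7.17
Leg 2 (235°, 13.6 km): east 13.6 sin 235° = -11.14, north 13.6 cos 235° = -7.80
Summing: 25.77 km east, -14.98 km north → (25.77, -14.98).

(25.77, -14.98)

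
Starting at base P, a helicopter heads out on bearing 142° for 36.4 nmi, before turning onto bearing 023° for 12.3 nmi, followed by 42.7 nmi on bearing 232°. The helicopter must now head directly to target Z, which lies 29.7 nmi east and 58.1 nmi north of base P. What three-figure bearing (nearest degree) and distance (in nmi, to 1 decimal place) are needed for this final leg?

Leg 1 (142°, 36.4 nmi): east 36.4 sin 142° = 22.41, north 36.4 cos 142° = -28.68
Leg 2 (023°, 12.3 nmi): east 12.3 sin 23° = 4.81, north 12.3 cos 23° = 11.32
Leg 3 (232°, 42.7 nmi): east 42.7 sin 232° = -33.65, north 42.7 cos 232° = -26.29
Current position: (-6.43, -43.65). Target: (29.7, 58.1). Remaining: Δeast = 36.13, Δnorth = 101.75.
Bearing = atan2(36.13, 101.75) mod 360° = 19.55°; distance = √((36.13)² + (101.75)²) = 107.975 nmi.

020°, 108.0 nmi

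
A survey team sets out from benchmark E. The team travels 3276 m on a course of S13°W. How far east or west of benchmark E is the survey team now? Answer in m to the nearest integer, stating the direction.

Leg 1 (S13°W, 3276 m): east 3276 sin 193° = -736.94, north 3276 cos 193° = -3192.04
Net east component: -736.94 m.

737 m west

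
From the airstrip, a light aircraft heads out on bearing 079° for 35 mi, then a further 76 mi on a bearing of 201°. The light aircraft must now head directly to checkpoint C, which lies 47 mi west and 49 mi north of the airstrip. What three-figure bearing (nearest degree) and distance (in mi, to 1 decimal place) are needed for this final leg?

Leg 1 (079°, 35 mi): east 35 sin 79° = 34.36, north 35 cos 79° = 6.68
Leg 2 (201°, 76 mi): east 76 sin 201° = -27.24, north 76 cos 201° = -70.95
Current position: (7.12, -64.27). Target: (-47, 49). Remaining: Δeast = -54.12, Δnorth = 113.27.
Bearing = atan2(-54.12, 113.27) mod 360° = 334.46°; distance = √((-54.12)² + (113.27)²) = 125.539 mi.

334°, 125.5 mi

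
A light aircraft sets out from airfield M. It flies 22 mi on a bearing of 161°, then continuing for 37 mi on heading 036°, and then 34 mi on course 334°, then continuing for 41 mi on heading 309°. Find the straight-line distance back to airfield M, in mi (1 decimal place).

67.9 mi

Leg 1 (161°, 22 mi): east 22 sin 161° = 7.16, north 22 cos 161° = -20.80
Leg 2 (036°, 37 mi): east 37 sin 36° = 21.75, north 37 cos 36° = 29.93
Leg 3 (334°, 34 mi): east 34 sin 334° = -14.90, north 34 cos 334° = 30.56
Leg 4 (309°, 41 mi): east 41 sin 309° = -31.86, north 41 cos 309° = 25.80
Net: -17.86 east, 65.49 north. Distance = √((-17.86)² + (65.49)²) = 67.884 mi.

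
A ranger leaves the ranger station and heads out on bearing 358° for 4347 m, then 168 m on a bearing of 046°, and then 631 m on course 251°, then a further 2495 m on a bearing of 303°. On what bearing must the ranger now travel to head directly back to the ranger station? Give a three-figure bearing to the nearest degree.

Leg 1 (358°, 4347 m): east 4347 sin 358° = -151.71, north 4347 cos 358° = 4344.35
Leg 2 (046°, 168 m): east 168 sin 46° = 120.85, north 168 cos 46° = 116.70
Leg 3 (251°, 631 m): east 631 sin 251° = -596.62, north 631 cos 251° = -205.43
Leg 4 (303°, 2495 m): east 2495 sin 303° = -2092.48, north 2495 cos 303° = 1358.87
Net displacement: -2719.96 east, 5614.50 north. Direction back to start is (2719.96, -5614.50): bearing = atan2(2719.96, -5614.50) mod 360° = 154.15° ≈ 154°.

154°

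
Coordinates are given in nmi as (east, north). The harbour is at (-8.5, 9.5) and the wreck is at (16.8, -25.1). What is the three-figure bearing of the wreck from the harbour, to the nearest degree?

Δeast = 16.8 − -8.5 = 25.30; Δnorth = -25.1 − 9.5 = -34.60.
Bearing = atan2(Δeast, Δnorth) mod 360° = 143.83° ≈ 144°.

144°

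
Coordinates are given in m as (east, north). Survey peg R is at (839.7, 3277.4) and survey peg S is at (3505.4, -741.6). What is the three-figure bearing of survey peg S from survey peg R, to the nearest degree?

146°

Δeast = 3505.4 − 839.7 = 2665.70; Δnorth = -741.6 − 3277.4 = -4019.00.
Bearing = atan2(Δeast, Δnorth) mod 360° = 146.44° ≈ 146°.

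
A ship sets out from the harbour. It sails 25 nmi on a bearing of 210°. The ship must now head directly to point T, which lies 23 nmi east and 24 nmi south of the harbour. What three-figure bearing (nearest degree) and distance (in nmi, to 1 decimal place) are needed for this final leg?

094°, 35.6 nmi

Leg 1 (210°, 25 nmi): east 25 sin 210° = -12.50, north 25 cos 210° = -21.65
Current position: (-12.50, -21.65). Target: (23, -24). Remaining: Δeast = 35.50, Δnorth = -2.35.
Bearing = atan2(35.50, -2.35) mod 360° = 93.79°; distance = √((35.50)² + (-2.35)²) = 35.578 nmi.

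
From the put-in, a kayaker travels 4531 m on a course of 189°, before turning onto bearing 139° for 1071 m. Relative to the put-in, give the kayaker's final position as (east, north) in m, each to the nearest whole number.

Leg 1 (189°, 4531 m): east 4531 sin 189° = -708.80, north 4531 cos 189° = -4475.22
Leg 2 (139°, 1071 m): east 1071 sin 139° = 702.64, north 1071 cos 139° = -808.29
Summing: -6.17 m east, -5283.51 m north → (-6, -5284).

(-6, -5284)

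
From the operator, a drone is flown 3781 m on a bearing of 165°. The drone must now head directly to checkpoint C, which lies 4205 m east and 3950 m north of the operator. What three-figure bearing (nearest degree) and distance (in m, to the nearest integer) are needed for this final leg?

023°, 8258 m

Leg 1 (165°, 3781 m): east 3781 sin 165° = 978.59, north 3781 cos 165° = -3652.17
Current position: (978.59, -3652.17). Target: (4205, 3950). Remaining: Δeast = 3226.41, Δnorth = 7602.17.
Bearing = atan2(3226.41, 7602.17) mod 360° = 23.00°; distance = √((3226.41)² + (7602.17)²) = 8258.487 m.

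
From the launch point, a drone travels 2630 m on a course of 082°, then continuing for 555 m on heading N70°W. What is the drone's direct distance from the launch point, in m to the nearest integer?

2156 m

Leg 1 (082°, 2630 m): east 2630 sin 82° = 2604.41, north 2630 cos 82° = 366.03
Leg 2 (N70°W, 555 m): east 555 sin 290° = -521.53, north 555 cos 290° = 189.82
Net: 2082.88 east, 555.85 north. Distance = √((2082.88)² + (555.85)²) = 2155.768 m.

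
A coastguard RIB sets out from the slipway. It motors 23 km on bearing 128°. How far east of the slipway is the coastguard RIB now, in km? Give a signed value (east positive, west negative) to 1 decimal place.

Leg 1 (128°, 23 km): east 23 sin 128° = 18.12, north 23 cos 128° = -14.16
Net east component: 18.12 km.

18.1 km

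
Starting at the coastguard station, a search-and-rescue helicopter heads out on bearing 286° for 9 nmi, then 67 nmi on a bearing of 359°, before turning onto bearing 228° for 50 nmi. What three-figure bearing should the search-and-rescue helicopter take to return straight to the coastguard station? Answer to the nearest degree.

127°

Leg 1 (286°, 9 nmi): east 9 sin 286° = -8.65, north 9 cos 286° = 2.48
Leg 2 (359°, 67 nmi): east 67 sin 359° = -1.17, north 67 cos 359° = 66.99
Leg 3 (228°, 50 nmi): east 50 sin 228° = -37.16, north 50 cos 228° = -33.46
Net displacement: -46.98 east, 36.01 north. Direction back to start is (46.98, -36.01): bearing = atan2(46.98, -36.01) mod 360° = 127.47° ≈ 127°.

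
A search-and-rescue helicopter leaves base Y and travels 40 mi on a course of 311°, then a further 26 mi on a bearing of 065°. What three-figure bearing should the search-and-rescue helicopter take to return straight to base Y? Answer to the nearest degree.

170°

Leg 1 (311°, 40 mi): east 40 sin 311° = -30.19, north 40 cos 311° = 26.24
Leg 2 (065°, 26 mi): east 26 sin 65° = 23.56, north 26 cos 65° = 10.99
Net displacement: -6.62 east, 37.23 north. Direction back to start is (6.62, -37.23): bearing = atan2(6.62, -37.23) mod 360° = 169.91° ≈ 170°.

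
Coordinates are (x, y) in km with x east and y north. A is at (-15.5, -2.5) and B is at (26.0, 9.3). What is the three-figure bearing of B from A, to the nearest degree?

074°

Δeast = 26.0 − -15.5 = 41.50; Δnorth = 9.3 − -2.5 = 11.80.
Bearing = atan2(Δeast, Δnorth) mod 360° = 74.13° ≈ 074°.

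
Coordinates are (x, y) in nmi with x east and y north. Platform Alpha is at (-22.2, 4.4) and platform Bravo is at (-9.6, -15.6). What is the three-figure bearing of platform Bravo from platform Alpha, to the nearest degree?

148°

Δeast = -9.6 − -22.2 = 12.60; Δnorth = -15.6 − 4.4 = -20.00.
Bearing = atan2(Δeast, Δnorth) mod 360° = 147.79° ≈ 148°.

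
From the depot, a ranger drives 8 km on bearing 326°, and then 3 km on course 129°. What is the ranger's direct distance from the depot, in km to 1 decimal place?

Leg 1 (326°, 8 km): east 8 sin 326° = -4.47, north 8 cos 326° = 6.63
Leg 2 (129°, 3 km): east 3 sin 129° = 2.33, north 3 cos 129° = -1.89
Net: -2.14 east, 4.74 north. Distance = √((-2.14)² + (4.74)²) = 5.206 km.

5.2 km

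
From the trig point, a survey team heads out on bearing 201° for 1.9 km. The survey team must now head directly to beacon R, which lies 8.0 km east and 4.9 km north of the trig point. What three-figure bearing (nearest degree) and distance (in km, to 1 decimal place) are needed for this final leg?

052°, 10.9 km

Leg 1 (201°, 1.9 km): east 1.9 sin 201° = -0.68, north 1.9 cos 201° = -1.77
Current position: (-0.68, -1.77). Target: (8.0, 4.9). Remaining: Δeast = 8.68, Δnorth = 6.67.
Bearing = atan2(8.68, 6.67) mod 360° = 52.45°; distance = √((8.68)² + (6.67)²) = 10.950 km.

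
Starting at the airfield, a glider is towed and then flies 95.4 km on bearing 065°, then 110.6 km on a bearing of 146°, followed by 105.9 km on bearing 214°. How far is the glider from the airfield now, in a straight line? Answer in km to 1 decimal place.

Leg 1 (065°, 95.4 km): east 95.4 sin 65° = 86.46, north 95.4 cos 65° = 40.32
Leg 2 (146°, 110.6 km): east 110.6 sin 146° = 61.85, north 110.6 cos 146° = -91.69
Leg 3 (214°, 105.9 km): east 105.9 sin 214° = -59.22, north 105.9 cos 214° = -87.80
Net: 89.09 east, -139.17 north. Distance = √((89.09)² + (-139.17)²) = 165.242 km.

165.2 km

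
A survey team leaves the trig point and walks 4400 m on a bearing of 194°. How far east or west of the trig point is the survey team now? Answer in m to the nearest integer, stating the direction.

1064 m west

Leg 1 (194°, 4400 m): east 4400 sin 194° = -1064.46, north 4400 cos 194° = -4269.30
Net east component: -1064.46 m.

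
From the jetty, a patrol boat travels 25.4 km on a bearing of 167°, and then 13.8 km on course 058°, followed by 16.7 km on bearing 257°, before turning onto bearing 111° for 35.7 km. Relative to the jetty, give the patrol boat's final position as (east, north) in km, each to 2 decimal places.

(34.47, -33.99)

Leg 1 (167°, 25.4 km): east 25.4 sin 167° = 5.71, north 25.4 cos 167° = -24.75
Leg 2 (058°, 13.8 km): east 13.8 sin 58° = 11.70, north 13.8 cos 58° = 7.31
Leg 3 (257°, 16.7 km): east 16.7 sin 257° = -16.27, north 16.7 cos 257° = -3.76
Leg 4 (111°, 35.7 km): east 35.7 sin 111° = 33.33, north 35.7 cos 111° = -12.79
Summing: 34.47 km east, -33.99 km north → (34.47, -33.99).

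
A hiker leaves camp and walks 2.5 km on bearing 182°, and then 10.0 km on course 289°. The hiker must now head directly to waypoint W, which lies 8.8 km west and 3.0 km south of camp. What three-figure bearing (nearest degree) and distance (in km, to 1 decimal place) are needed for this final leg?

169°, 3.8 km

Leg 1 (182°, 2.5 km): east 2.5 sin 182° = -0.09, north 2.5 cos 182° = -2.50
Leg 2 (289°, 10.0 km): east 10.0 sin 289° = -9.46, north 10.0 cos 289° = 3.26
Current position: (-9.54, 0.76). Target: (-8.8, -3.0). Remaining: Δeast = 0.74, Δnorth = -3.76.
Bearing = atan2(0.74, -3.76) mod 360° = 168.82°; distance = √((0.74)² + (-3.76)²) = 3.830 km.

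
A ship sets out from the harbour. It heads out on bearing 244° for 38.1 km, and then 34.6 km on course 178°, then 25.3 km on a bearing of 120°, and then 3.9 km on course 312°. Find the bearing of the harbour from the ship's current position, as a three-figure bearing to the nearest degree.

013°

Leg 1 (244°, 38.1 km): east 38.1 sin 244° = -34.24, north 38.1 cos 244° = -16.70
Leg 2 (178°, 34.6 km): east 34.6 sin 178° = 1.21, north 34.6 cos 178° = -34.58
Leg 3 (120°, 25.3 km): east 25.3 sin 120° = 21.91, north 25.3 cos 120° = -12.65
Leg 4 (312°, 3.9 km): east 3.9 sin 312° = -2.90, north 3.9 cos 312° = 2.61
Net displacement: -14.02 east, -61.32 north. Direction back to start is (14.02, 61.32): bearing = atan2(14.02, 61.32) mod 360° = 12.88° ≈ 013°.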